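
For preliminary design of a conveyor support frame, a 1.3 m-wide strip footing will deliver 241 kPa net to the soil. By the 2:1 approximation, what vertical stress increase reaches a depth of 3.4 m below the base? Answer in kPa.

By the 2:1 method the load spreads at 1 horizontal : 2 vertical, so at depth z the loaded area has grown by z in each plan dimension:
Δσ = qB/(B+z) = 241×1.3/(1.3+3.4) = 66.66 kPa

Δσ_z ≈ 66.7 kPa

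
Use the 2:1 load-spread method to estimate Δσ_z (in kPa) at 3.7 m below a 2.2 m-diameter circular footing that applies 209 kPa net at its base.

By the 2:1 method the load spreads at 1 horizontal : 2 vertical, so at depth z the loaded area has grown by z in each plan dimension:
Δσ ≈ qD²/(D+z)² = 209×2.2²/(2.2+3.7)² = 29.059 kPa

Δσ_z ≈ 29.1 kPa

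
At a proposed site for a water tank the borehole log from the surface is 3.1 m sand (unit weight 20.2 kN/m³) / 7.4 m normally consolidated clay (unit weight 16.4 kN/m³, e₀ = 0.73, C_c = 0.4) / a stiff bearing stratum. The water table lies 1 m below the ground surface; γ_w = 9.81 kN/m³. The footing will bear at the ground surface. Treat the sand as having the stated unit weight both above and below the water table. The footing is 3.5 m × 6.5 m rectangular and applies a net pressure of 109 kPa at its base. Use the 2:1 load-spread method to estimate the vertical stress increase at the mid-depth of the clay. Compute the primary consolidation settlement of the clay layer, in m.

Mid-depth of clay below the ground surface: z = 3.1 + 7.4/2 = 6.8 m.
Total vertical stress at mid-clay: σ_v = 20.2×3.1 + 16.4×3.7 = 123.3 kPa.
Pore pressure: u = 9.81×(6.8 − 1) = 56.898 kPa.
Initial effective stress: σ'_0 = σ_v − u = 123.3 − 56.898 = 66.402 kPa.
Stress increase at mid-clay by the 2:1 spreading method:
Δσ = qBL/((B+z)(L+z)) = 109×3.5×6.5/((3.5+6.8)(6.5+6.8)) = 18.102 kPa
Final effective stress: σ'_f = σ'_0 + Δσ = 66.402 + 18.102 = 84.504 kPa.
Normally consolidated clay, so the full stress increment lies on the virgin compression line:
S_c = C_c·H/(1+e₀)·log₁₀(σ'_f/σ'_0) = 0.4×7.4/(1+0.73)×log₁₀(84.504/66.402)
    = 1.711 × 0.1047 = 0.1791 m

S_c ≈ 0.179 m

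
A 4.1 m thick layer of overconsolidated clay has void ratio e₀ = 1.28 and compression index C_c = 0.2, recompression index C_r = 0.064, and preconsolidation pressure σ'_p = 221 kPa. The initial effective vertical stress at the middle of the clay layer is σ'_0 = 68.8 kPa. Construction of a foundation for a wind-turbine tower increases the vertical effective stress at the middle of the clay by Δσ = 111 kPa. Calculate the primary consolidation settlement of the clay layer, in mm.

Final effective stress: σ'_f = 68.8 + 111 = 179.8 kPa.
σ'_f = 179.8 ≤ σ'_p = 221 kPa, so the clay remains overconsolidated and only the recompression index applies:
S_c = C_r·H/(1+e₀)·log₁₀(σ'_f/σ'_0) = 0.064×4.1/2.28×log₁₀(179.8/68.8)
    = 0.11508 × 0.4172 = 0.04801 m

S_c ≈ 48 mm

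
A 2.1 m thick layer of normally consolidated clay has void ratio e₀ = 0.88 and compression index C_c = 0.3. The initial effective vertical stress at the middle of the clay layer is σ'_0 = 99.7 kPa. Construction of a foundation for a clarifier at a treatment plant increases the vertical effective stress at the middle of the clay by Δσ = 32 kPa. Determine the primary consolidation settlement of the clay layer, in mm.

S_c ≈ 40.5 mm

Final effective stress: σ'_f = σ'_0 + Δσ = 99.7 + 32 = 131.7 kPa.
Normally consolidated clay, so the full stress increment lies on the virgin compression line:
S_c = C_c·H/(1+e₀)·log₁₀(σ'_f/σ'_0) = 0.3×2.1/(1+0.88)×log₁₀(131.7/99.7)
    = 0.33511 × 0.12089 = 0.04051 m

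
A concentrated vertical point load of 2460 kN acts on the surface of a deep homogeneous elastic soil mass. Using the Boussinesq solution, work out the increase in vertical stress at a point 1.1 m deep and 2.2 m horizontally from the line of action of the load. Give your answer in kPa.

Boussinesq vertical stress below a point load on an elastic half-space:
Δσ_z = 3P/(2πz²) · [1 + (r/z)²]^(−5/2)
r/z = 2.2/1.1 = 2; [1+(r/z)²]^(−5/2) = 0.017889.
Δσ_z = 3×2460/(2π×1.1²) × 0.017889 = 970.71 × 0.017889 = 17.37 kPa

Δσ_z ≈ 17.4 kPa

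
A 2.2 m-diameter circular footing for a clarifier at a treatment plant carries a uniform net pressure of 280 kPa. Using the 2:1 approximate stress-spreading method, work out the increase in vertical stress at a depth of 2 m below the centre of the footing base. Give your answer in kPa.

Δσ_z ≈ 76.8 kPa

By the 2:1 method the load spreads at 1 horizontal : 2 vertical, so at depth z the loaded area has grown by z in each plan dimension:
Δσ ≈ qD²/(D+z)² = 280×2.2²/(2.2+2)² = 76.825 kPa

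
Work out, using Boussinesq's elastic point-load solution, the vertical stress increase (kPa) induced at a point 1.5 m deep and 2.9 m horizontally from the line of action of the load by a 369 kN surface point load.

Δσ_z ≈ 1.6 kPa

Boussinesq vertical stress below a point load on an elastic half-space:
Δσ_z = 3P/(2πz²) · [1 + (r/z)²]^(−5/2)
r/z = 2.9/1.5 = 1.9333; [1+(r/z)²]^(−5/2) = 0.020467.
Δσ_z = 3×369/(2π×1.5²) × 0.020467 = 78.304 × 0.020467 = 1.603 kPa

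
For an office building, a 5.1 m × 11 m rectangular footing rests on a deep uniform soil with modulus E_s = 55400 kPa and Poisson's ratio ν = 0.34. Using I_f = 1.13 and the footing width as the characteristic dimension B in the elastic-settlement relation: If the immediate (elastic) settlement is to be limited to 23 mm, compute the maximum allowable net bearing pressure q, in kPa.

S_e = q·B·(1−ν²)/E_s · I_f  ⇒  q = S_e·E_s / (B·(1−ν²)·I_f).
q = 0.023 × 55400 / (5.1 × 0.8844 × 1.13) = 250 kPa

q ≈ 250 kPa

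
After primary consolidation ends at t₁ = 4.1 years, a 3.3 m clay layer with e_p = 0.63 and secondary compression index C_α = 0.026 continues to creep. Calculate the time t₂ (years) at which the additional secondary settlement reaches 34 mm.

S_s = C_α·H/(1+e_p)·log₁₀(t₂/t₁) ⇒ log₁₀(t₂/t₁) = S_s·(1+e_p)/(C_α·H).
log₁₀(t₂/t₁) = 0.034 × (1+0.63) / (0.026×3.3) = 0.6459
t₂ = t₁ × 10^0.6459 = 4.1 × 4.425 = 18.14 years

t₂ ≈ 18.1 years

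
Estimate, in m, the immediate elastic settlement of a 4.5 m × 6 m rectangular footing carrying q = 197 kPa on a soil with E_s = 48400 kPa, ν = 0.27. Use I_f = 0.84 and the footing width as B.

S_e ≈ 0.0143 m

Immediate (elastic) settlement: S_e = q·B·(1−ν²)/E_s · I_f.
S_e = 197 × 4.5 × (1 − 0.27²) / 48400 × 0.84
    = 197 × 4.5 × 0.9271 / 48400 × 0.84
    = 0.01426 m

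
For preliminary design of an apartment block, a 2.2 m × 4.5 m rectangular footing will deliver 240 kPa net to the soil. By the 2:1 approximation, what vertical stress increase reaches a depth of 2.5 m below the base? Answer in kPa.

Δσ_z ≈ 72.2 kPa

By the 2:1 method the load spreads at 1 horizontal : 2 vertical, so at depth z the loaded area has grown by z in each plan dimension:
Δσ = qBL/((B+z)(L+z)) = 240×2.2×4.5/((2.2+2.5)(4.5+2.5)) = 72.219 kPa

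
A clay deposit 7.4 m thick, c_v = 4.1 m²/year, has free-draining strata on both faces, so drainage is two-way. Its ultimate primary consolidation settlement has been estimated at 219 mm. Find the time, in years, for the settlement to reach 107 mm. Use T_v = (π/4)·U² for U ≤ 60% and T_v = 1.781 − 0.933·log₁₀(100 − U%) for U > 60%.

Drainage path length: H_d = H/2 = 3.7 m (double drainage).
U = S(t)/S_ult = 107/219 = 0.4886.
U ≤ 60%: T_v = (π/4)·U² = (π/4)×0.48858² = 0.18749.
t = T_v·H_d²/c_v = 0.18749×3.7²/4.1 = 0.626 years.

t ≈ 0.626 years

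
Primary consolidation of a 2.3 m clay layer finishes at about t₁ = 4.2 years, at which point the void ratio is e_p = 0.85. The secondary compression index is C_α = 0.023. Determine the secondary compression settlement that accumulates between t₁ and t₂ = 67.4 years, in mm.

S_s ≈ 34.5 mm

Secondary compression: S_s = C_α·H/(1+e_p)·log₁₀(t₂/t₁)
S_s = 0.023×2.3/(1+0.85)×log₁₀(67.4/4.2)
    = 0.02859 × 1.205 = 0.03447 m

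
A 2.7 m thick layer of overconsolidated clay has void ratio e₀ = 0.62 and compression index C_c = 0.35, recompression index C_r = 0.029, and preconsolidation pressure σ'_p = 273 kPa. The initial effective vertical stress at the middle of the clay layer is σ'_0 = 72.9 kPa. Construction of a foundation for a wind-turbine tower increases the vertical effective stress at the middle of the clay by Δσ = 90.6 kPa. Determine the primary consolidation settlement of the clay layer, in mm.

Final effective stress: σ'_f = 72.9 + 90.6 = 163.5 kPa.
σ'_f = 163.5 ≤ σ'_p = 273 kPa, so the clay remains overconsolidated and only the recompression index applies:
S_c = C_r·H/(1+e₀)·log₁₀(σ'_f/σ'_0) = 0.029×2.7/1.62×log₁₀(163.5/72.9)
    = 0.048334 × 0.35079 = 0.01696 m

S_c ≈ 17 mm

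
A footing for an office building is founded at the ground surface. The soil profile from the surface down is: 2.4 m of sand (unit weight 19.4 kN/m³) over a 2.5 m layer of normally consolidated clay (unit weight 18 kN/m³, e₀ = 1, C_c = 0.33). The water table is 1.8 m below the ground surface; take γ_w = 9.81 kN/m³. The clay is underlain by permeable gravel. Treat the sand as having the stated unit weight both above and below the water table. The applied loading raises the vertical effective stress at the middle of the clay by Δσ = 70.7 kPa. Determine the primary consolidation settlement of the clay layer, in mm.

Mid-depth of clay below the ground surface: z = 2.4 + 2.5/2 = 3.65 m.
Total vertical stress at mid-clay: σ_v = 19.4×2.4 + 18×1.25 = 69.06 kPa.
Pore pressure: u = 9.81×(3.65 − 1.8) = 18.149 kPa.
Initial effective stress: σ'_0 = σ_v − u = 69.06 − 18.149 = 50.911 kPa.
Final effective stress: σ'_f = σ'_0 + Δσ = 50.911 + 70.7 = 121.61 kPa.
Normally consolidated clay, so the full stress increment lies on the virgin compression line:
S_c = C_c·H/(1+e₀)·log₁₀(σ'_f/σ'_0) = 0.33×2.5/(1+1)×log₁₀(121.61/50.911)
    = 0.4125 × 0.37816 = 0.156 m

S_c ≈ 156 mm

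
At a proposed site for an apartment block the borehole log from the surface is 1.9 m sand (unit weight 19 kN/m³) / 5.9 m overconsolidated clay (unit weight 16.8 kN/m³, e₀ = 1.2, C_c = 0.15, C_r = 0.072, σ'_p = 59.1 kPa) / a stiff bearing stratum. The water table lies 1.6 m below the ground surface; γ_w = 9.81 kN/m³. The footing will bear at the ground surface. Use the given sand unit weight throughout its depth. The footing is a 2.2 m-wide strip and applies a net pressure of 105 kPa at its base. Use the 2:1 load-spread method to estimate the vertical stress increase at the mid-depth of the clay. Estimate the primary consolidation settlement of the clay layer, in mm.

Mid-depth of clay below the ground surface: z = 1.9 + 5.9/2 = 4.85 m.
Total vertical stress at mid-clay: σ_v = 19×1.9 + 16.8×2.95 = 85.66 kPa.
Pore pressure: u = 9.81×(4.85 − 1.6) = 31.883 kPa.
Initial effective stress: σ'_0 = σ_v − u = 85.66 − 31.883 = 53.777 kPa.
Stress increase at mid-clay by the 2:1 spreading method:
Δσ = qB/(B+z) = 105×2.2/(2.2+4.85) = 32.766 kPa
Final effective stress: σ'_f = 53.777 + 32.766 = 86.543 kPa.
σ'_f = 86.543 > σ'_p = 59.1 kPa, so the stress path crosses the preconsolidation pressure — recompression up to σ'_p, then virgin compression beyond:
S_c = H/(1+e₀)·[C_r·log₁₀(σ'_p/σ'_0) + C_c·log₁₀(σ'_f/σ'_p)]
    = 5.9/2.2 × [0.072×log₁₀(59.1/53.777) + 0.15×log₁₀(86.543/59.1)]
    = 2.6818 × [0.0029513 + 0.024847] = 0.07455 m

S_c ≈ 74.5 mm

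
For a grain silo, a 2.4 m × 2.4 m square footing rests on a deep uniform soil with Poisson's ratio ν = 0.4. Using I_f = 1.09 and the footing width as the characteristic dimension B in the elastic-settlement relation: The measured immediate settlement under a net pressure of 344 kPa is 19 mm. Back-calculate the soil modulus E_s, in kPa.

E_s ≈ 39800 kPa

S_e = q·B·(1−ν²)/E_s · I_f  ⇒  E_s = q·B·(1−ν²)·I_f / S_e.
E_s = 344 × 2.4 × 0.84 × 1.09 / 0.019 = 39790 kPa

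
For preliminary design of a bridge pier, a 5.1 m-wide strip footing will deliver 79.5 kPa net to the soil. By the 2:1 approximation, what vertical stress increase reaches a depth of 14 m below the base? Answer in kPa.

By the 2:1 method the load spreads at 1 horizontal : 2 vertical, so at depth z the loaded area has grown by z in each plan dimension:
Δσ = qB/(B+z) = 79.5×5.1/(5.1+14) = 21.228 kPa

Δσ_z ≈ 21.2 kPa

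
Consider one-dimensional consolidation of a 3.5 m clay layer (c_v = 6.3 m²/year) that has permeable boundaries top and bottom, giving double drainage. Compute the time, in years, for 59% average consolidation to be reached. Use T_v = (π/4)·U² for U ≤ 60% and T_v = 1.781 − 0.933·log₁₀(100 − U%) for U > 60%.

t ≈ 0.133 years

Drainage path length: H_d = H/2 = 1.75 m (double drainage).
U ≤ 60%: T_v = (π/4)·U² = (π/4)×0.59² = 0.2734.
t = T_v·H_d²/c_v = 0.2734×1.75²/6.3 = 0.1329 years.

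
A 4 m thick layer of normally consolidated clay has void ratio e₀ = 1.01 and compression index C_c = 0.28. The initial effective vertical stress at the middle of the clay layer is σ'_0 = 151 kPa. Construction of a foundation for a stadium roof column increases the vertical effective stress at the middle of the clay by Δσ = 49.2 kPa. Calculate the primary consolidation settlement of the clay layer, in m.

Final effective stress: σ'_f = σ'_0 + Δσ = 151 + 49.2 = 200.2 kPa.
Normally consolidated clay, so the full stress increment lies on the virgin compression line:
S_c = C_c·H/(1+e₀)·log₁₀(σ'_f/σ'_0) = 0.28×4/(1+1.01)×log₁₀(200.2/151)
    = 0.55721 × 0.12249 = 0.06825 m

S_c ≈ 0.0683 m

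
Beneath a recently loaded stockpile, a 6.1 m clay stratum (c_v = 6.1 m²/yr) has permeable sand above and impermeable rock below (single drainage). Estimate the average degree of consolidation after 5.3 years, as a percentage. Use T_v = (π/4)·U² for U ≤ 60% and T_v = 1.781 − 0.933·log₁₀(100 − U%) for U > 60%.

Drainage path length: H_d = H = 6.1 m (single drainage).
T_v = c_v·t/H_d² = 6.1×5.3/6.1² = 0.86885.
T_v = 0.86885 corresponds to the U > 60% branch:
U = 1 − 10^((1.781 − T_v)/0.933)/100 = 0.905

U ≈ 90.5 %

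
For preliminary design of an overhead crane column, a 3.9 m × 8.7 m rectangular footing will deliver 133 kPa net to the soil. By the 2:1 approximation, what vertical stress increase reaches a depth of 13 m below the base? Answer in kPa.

By the 2:1 method the load spreads at 1 horizontal : 2 vertical, so at depth z the loaded area has grown by z in each plan dimension:
Δσ = qBL/((B+z)(L+z)) = 133×3.9×8.7/((3.9+13)(8.7+13)) = 12.305 kPa

Δσ_z ≈ 12.3 kPa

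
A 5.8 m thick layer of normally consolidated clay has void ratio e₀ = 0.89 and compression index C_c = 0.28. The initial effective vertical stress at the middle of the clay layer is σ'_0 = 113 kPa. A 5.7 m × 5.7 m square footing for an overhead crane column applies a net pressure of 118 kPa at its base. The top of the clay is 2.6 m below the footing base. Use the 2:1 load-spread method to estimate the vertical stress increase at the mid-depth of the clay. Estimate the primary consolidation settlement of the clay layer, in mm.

S_c ≈ 89.3 mm

Mid-depth of clay below the footing base: z = 2.6 + 5.8/2 = 5.5 m.
Stress increase at mid-clay by the 2:1 spreading method:
Δσ = qBL/((B+z)(L+z)) = 118×5.7×5.7/((5.7+5.5)(5.7+5.5)) = 30.563 kPa
Final effective stress: σ'_f = σ'_0 + Δσ = 113 + 30.563 = 143.56 kPa.
Normally consolidated clay, so the full stress increment lies on the virgin compression line:
S_c = C_c·H/(1+e₀)·log₁₀(σ'_f/σ'_0) = 0.28×5.8/(1+0.89)×log₁₀(143.56/113)
    = 0.85926 × 0.10396 = 0.08933 m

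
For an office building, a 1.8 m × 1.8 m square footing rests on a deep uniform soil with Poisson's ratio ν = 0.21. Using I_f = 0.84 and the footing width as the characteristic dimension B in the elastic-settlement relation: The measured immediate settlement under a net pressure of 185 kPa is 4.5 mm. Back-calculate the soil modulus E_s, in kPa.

E_s ≈ 59400 kPa

S_e = q·B·(1−ν²)/E_s · I_f  ⇒  E_s = q·B·(1−ν²)·I_f / S_e.
E_s = 185 × 1.8 × 0.9559 × 0.84 / 0.0045 = 59420 kPa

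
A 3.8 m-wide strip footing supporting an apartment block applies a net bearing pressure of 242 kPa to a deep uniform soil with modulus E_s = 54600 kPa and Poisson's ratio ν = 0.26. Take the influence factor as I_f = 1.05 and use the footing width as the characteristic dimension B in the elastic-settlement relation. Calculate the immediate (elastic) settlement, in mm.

S_e ≈ 16.5 mm

Immediate (elastic) settlement: S_e = q·B·(1−ν²)/E_s · I_f.
S_e = 242 × 3.8 × (1 − 0.26²) / 54600 × 1.05
    = 242 × 3.8 × 0.9324 / 54600 × 1.05
    = 0.01649 m = 16.49 mm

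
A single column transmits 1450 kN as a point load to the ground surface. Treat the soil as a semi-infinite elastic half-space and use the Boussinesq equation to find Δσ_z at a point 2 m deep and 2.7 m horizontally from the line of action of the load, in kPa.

Δσ_z ≈ 12.9 kPa

Boussinesq vertical stress below a point load on an elastic half-space:
Δσ_z = 3P/(2πz²) · [1 + (r/z)²]^(−5/2)
r/z = 2.7/2 = 1.35; [1+(r/z)²]^(−5/2) = 0.074716.
Δσ_z = 3×1450/(2π×2²) × 0.074716 = 173.08 × 0.074716 = 12.93 kPa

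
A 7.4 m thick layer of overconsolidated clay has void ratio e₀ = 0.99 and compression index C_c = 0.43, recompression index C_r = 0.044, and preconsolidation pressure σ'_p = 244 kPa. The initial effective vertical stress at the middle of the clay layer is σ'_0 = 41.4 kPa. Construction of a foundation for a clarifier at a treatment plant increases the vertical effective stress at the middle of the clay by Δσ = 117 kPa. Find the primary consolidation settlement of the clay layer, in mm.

S_c ≈ 95.3 mm

Final effective stress: σ'_f = 41.4 + 117 = 158.4 kPa.
σ'_f = 158.4 ≤ σ'_p = 244 kPa, so the clay remains overconsolidated and only the recompression index applies:
S_c = C_r·H/(1+e₀)·log₁₀(σ'_f/σ'_0) = 0.044×7.4/1.99×log₁₀(158.4/41.4)
    = 0.16362 × 0.58275 = 0.09535 m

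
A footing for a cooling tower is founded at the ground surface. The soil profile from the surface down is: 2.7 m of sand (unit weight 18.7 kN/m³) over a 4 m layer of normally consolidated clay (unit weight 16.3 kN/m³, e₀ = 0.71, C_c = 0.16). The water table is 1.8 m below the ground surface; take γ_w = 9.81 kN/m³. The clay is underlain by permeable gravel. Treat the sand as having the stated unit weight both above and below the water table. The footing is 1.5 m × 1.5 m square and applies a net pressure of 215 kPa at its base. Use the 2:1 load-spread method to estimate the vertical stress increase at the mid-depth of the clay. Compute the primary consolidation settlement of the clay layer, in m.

Mid-depth of clay below the ground surface: z = 2.7 + 4/2 = 4.7 m.
Total vertical stress at mid-clay: σ_v = 18.7×2.7 + 16.3×2 = 83.09 kPa.
Pore pressure: u = 9.81×(4.7 − 1.8) = 28.449 kPa.
Initial effective stress: σ'_0 = σ_v − u = 83.09 − 28.449 = 54.641 kPa.
Stress increase at mid-clay by the 2:1 spreading method:
Δσ = qBL/((B+z)(L+z)) = 215×1.5×1.5/((1.5+4.7)(1.5+4.7)) = 12.585 kPa
Final effective stress: σ'_f = σ'_0 + Δσ = 54.641 + 12.585 = 67.226 kPa.
Normally consolidated clay, so the full stress increment lies on the virgin compression line:
S_c = C_c·H/(1+e₀)·log₁₀(σ'_f/σ'_0) = 0.16×4/(1+0.71)×log₁₀(67.226/54.641)
    = 0.37427 × 0.090019 = 0.03369 m

S_c ≈ 0.0337 m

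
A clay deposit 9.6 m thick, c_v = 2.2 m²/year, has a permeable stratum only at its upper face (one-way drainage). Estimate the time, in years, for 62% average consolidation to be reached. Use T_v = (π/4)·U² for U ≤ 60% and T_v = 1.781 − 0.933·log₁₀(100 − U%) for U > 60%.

Drainage path length: H_d = H = 9.6 m (single drainage).
U > 60%: T_v = 1.781 − 0.933·log₁₀(100 − 62) = 0.30706.
t = T_v·H_d²/c_v = 0.30706×9.6²/2.2 = 12.86 years.

t ≈ 12.9 years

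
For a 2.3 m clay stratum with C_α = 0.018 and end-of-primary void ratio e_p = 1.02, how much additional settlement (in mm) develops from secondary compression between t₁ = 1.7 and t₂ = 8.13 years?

Secondary compression: S_s = C_α·H/(1+e_p)·log₁₀(t₂/t₁)
S_s = 0.018×2.3/(1+1.02)×log₁₀(8.13/1.7)
    = 0.0205 × 0.6796 = 0.01393 m

S_s ≈ 13.9 mm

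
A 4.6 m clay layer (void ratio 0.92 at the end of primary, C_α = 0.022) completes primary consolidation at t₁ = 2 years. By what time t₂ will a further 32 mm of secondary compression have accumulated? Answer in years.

t₂ ≈ 8.09 years

S_s = C_α·H/(1+e_p)·log₁₀(t₂/t₁) ⇒ log₁₀(t₂/t₁) = S_s·(1+e_p)/(C_α·H).
log₁₀(t₂/t₁) = 0.032 × (1+0.92) / (0.022×4.6) = 0.6071
t₂ = t₁ × 10^0.6071 = 2 × 4.047 = 8.094 years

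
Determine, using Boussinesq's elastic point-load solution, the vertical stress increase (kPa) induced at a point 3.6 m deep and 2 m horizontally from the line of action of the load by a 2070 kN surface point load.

Δσ_z ≈ 38.9 kPa

Boussinesq vertical stress below a point load on an elastic half-space:
Δσ_z = 3P/(2πz²) · [1 + (r/z)²]^(−5/2)
r/z = 2/3.6 = 0.55556; [1+(r/z)²]^(−5/2) = 0.51044.
Δσ_z = 3×2070/(2π×3.6²) × 0.51044 = 76.262 × 0.51044 = 38.93 kPa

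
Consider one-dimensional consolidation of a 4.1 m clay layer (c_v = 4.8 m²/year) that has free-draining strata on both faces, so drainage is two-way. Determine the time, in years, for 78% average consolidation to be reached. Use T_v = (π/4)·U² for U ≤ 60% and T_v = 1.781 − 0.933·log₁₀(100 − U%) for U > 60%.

t ≈ 0.463 years

Drainage path length: H_d = H/2 = 2.05 m (double drainage).
U > 60%: T_v = 1.781 − 0.933·log₁₀(100 − 78) = 0.52852.
t = T_v·H_d²/c_v = 0.52852×2.05²/4.8 = 0.4627 years.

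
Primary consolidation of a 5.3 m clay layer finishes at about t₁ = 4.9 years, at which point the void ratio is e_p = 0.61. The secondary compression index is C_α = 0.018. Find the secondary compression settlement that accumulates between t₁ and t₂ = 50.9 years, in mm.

Secondary compression: S_s = C_α·H/(1+e_p)·log₁₀(t₂/t₁)
S_s = 0.018×5.3/(1+0.61)×log₁₀(50.9/4.9)
    = 0.05925 × 1.017 = 0.06023 m

S_s ≈ 60.2 mm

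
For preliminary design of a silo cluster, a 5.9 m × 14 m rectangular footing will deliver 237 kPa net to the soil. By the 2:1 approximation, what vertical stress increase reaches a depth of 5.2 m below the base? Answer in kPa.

Δσ_z ≈ 91.9 kPa

By the 2:1 method the load spreads at 1 horizontal : 2 vertical, so at depth z the loaded area has grown by z in each plan dimension:
Δσ = qBL/((B+z)(L+z)) = 237×5.9×14/((5.9+5.2)(14+5.2)) = 91.855 kPa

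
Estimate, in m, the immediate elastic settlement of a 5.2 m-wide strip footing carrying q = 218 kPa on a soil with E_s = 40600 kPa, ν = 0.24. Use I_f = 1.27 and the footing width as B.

Immediate (elastic) settlement: S_e = q·B·(1−ν²)/E_s · I_f.
S_e = 218 × 5.2 × (1 − 0.24²) / 40600 × 1.27
    = 218 × 5.2 × 0.9424 / 40600 × 1.27
    = 0.03342 m

S_e ≈ 0.0334 m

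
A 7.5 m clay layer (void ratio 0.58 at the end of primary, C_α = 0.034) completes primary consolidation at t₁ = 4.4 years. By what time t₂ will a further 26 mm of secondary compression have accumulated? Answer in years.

S_s = C_α·H/(1+e_p)·log₁₀(t₂/t₁) ⇒ log₁₀(t₂/t₁) = S_s·(1+e_p)/(C_α·H).
log₁₀(t₂/t₁) = 0.026 × (1+0.58) / (0.034×7.5) = 0.1611
t₂ = t₁ × 10^0.1611 = 4.4 × 1.449 = 6.376 years

t₂ ≈ 6.38 years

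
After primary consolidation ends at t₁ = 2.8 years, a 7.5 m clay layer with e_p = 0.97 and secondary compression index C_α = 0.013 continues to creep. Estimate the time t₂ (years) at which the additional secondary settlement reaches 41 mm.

S_s = C_α·H/(1+e_p)·log₁₀(t₂/t₁) ⇒ log₁₀(t₂/t₁) = S_s·(1+e_p)/(C_α·H).
log₁₀(t₂/t₁) = 0.041 × (1+0.97) / (0.013×7.5) = 0.8284
t₂ = t₁ × 10^0.8284 = 2.8 × 6.736 = 18.86 years

t₂ ≈ 18.9 years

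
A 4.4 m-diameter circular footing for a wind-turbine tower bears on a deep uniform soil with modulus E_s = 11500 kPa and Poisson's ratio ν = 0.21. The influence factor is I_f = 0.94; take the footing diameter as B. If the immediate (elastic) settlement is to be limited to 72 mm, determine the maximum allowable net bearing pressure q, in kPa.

q ≈ 209 kPa

S_e = q·B·(1−ν²)/E_s · I_f  ⇒  q = S_e·E_s / (B·(1−ν²)·I_f).
q = 0.072 × 11500 / (4.4 × 0.9559 × 0.94) = 209.4 kPa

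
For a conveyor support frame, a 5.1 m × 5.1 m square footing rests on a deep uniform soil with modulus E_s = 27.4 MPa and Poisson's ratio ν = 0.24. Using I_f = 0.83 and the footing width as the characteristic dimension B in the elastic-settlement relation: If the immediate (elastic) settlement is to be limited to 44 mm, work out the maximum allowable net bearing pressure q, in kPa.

E_s = 27.4 MPa = 27400 kPa.
S_e = q·B·(1−ν²)/E_s · I_f  ⇒  q = S_e·E_s / (B·(1−ν²)·I_f).
q = 0.044 × 27400 / (5.1 × 0.9424 × 0.83) = 302.2 kPa

q ≈ 302 kPa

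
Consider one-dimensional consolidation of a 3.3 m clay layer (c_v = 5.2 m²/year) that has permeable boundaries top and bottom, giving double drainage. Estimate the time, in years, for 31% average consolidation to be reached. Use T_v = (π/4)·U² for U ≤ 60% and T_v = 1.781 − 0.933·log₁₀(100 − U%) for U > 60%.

Drainage path length: H_d = H/2 = 1.65 m (double drainage).
U ≤ 60%: T_v = (π/4)·U² = (π/4)×0.31² = 0.075477.
t = T_v·H_d²/c_v = 0.075477×1.65²/5.2 = 0.03952 years.

t ≈ 0.0395 years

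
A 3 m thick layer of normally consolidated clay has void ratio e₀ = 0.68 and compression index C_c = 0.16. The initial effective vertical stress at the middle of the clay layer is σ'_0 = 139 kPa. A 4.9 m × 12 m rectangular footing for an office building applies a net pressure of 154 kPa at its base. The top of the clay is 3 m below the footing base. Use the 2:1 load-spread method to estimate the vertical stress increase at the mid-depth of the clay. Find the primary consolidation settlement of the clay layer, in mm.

Mid-depth of clay below the footing base: z = 3 + 3/2 = 4.5 m.
Stress increase at mid-clay by the 2:1 spreading method:
Δσ = qBL/((B+z)(L+z)) = 154×4.9×12/((4.9+4.5)(12+4.5)) = 58.383 kPa
Final effective stress: σ'_f = σ'_0 + Δσ = 139 + 58.383 = 197.38 kPa.
Normally consolidated clay, so the full stress increment lies on the virgin compression line:
S_c = C_c·H/(1+e₀)·log₁₀(σ'_f/σ'_0) = 0.16×3/(1+0.68)×log₁₀(197.38/139)
    = 0.28571 × 0.15229 = 0.04351 m

S_c ≈ 43.5 mm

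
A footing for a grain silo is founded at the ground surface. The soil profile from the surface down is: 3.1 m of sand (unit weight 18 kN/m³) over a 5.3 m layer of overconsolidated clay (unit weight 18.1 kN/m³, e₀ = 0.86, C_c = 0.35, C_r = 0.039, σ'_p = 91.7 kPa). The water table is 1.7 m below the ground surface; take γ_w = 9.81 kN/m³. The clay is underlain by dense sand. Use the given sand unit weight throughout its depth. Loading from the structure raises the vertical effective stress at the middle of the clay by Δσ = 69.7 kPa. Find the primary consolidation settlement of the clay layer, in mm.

S_c ≈ 181 mm

Mid-depth of clay below the ground surface: z = 3.1 + 5.3/2 = 5.75 m.
Total vertical stress at mid-clay: σ_v = 18×3.1 + 18.1×2.65 = 103.77 kPa.
Pore pressure: u = 9.81×(5.75 − 1.7) = 39.73 kPa.
Initial effective stress: σ'_0 = σ_v − u = 103.77 − 39.73 = 64.04 kPa.
Final effective stress: σ'_f = 64.04 + 69.7 = 133.74 kPa.
σ'_f = 133.74 > σ'_p = 91.7 kPa, so the stress path crosses the preconsolidation pressure — recompression up to σ'_p, then virgin compression beyond:
S_c = H/(1+e₀)·[C_r·log₁₀(σ'_p/σ'_0) + C_c·log₁₀(σ'_f/σ'_p)]
    = 5.3/1.86 × [0.039×log₁₀(91.7/64.04) + 0.35×log₁₀(133.74/91.7)]
    = 2.8495 × [0.0060808 + 0.057362] = 0.1808 m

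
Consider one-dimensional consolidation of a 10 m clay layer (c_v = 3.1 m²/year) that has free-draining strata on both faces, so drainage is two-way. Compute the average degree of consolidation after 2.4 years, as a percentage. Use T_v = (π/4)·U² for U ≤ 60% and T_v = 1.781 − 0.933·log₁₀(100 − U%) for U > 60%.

Drainage path length: H_d = H/2 = 5 m (double drainage).
T_v = c_v·t/H_d² = 3.1×2.4/5² = 0.2976.
T_v = 0.2976 corresponds to the U > 60% branch:
U = 1 − 10^((1.781 − T_v)/0.933)/100 = 0.611

U ≈ 61.1 %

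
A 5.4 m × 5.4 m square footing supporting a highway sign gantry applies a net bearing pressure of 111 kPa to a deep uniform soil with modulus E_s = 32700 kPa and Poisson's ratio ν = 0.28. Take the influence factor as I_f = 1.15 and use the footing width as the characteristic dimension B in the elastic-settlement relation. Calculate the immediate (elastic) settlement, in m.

S_e ≈ 0.0194 m

Immediate (elastic) settlement: S_e = q·B·(1−ν²)/E_s · I_f.
S_e = 111 × 5.4 × (1 − 0.28²) / 32700 × 1.15
    = 111 × 5.4 × 0.9216 / 32700 × 1.15
    = 0.01943 m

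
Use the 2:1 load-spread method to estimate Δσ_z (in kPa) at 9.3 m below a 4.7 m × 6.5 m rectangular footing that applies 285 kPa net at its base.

By the 2:1 method the load spreads at 1 horizontal : 2 vertical, so at depth z the loaded area has grown by z in each plan dimension:
Δσ = qBL/((B+z)(L+z)) = 285×4.7×6.5/((4.7+9.3)(6.5+9.3)) = 39.361 kPa

Δσ_z ≈ 39.4 kPa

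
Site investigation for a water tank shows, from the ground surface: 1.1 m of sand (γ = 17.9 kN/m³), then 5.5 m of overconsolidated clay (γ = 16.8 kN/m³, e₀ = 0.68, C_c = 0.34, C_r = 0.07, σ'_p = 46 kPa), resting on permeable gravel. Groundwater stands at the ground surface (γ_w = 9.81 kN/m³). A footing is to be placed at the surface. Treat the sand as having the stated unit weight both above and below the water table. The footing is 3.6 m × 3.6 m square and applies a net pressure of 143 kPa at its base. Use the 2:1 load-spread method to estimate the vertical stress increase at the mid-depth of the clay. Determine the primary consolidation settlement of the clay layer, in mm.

S_c ≈ 189 mm

Mid-depth of clay below the ground surface: z = 1.1 + 5.5/2 = 3.85 m.
Total vertical stress at mid-clay: σ_v = 17.9×1.1 + 16.8×2.75 = 65.89 kPa.
Pore pressure: u = 9.81×(3.85 − 0) = 37.769 kPa.
Initial effective stress: σ'_0 = σ_v − u = 65.89 − 37.769 = 28.121 kPa.
Stress increase at mid-clay by the 2:1 spreading method:
Δσ = qBL/((B+z)(L+z)) = 143×3.6×3.6/((3.6+3.85)(3.6+3.85)) = 33.391 kPa
Final effective stress: σ'_f = 28.121 + 33.391 = 61.512 kPa.
σ'_f = 61.512 > σ'_p = 46 kPa, so the stress path crosses the preconsolidation pressure — recompression up to σ'_p, then virgin compression beyond:
S_c = H/(1+e₀)·[C_r·log₁₀(σ'_p/σ'_0) + C_c·log₁₀(σ'_f/σ'_p)]
    = 5.5/1.68 × [0.07×log₁₀(46/28.121) + 0.34×log₁₀(61.512/46)]
    = 3.2738 × [0.014961 + 0.042909] = 0.1895 m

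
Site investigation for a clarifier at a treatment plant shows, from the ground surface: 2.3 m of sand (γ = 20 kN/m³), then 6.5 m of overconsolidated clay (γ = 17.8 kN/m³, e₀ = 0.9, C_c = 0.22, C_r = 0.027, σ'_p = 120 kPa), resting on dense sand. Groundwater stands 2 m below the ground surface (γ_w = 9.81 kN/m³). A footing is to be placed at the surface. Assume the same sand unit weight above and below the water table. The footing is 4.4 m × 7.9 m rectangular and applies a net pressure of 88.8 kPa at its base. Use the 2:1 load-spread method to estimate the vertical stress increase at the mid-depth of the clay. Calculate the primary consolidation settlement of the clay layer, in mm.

Mid-depth of clay below the ground surface: z = 2.3 + 6.5/2 = 5.55 m.
Total vertical stress at mid-clay: σ_v = 20×2.3 + 17.8×3.25 = 103.85 kPa.
Pore pressure: u = 9.81×(5.55 − 2) = 34.825 kPa.
Initial effective stress: σ'_0 = σ_v − u = 103.85 − 34.825 = 69.025 kPa.
Stress increase at mid-clay by the 2:1 spreading method:
Δσ = qBL/((B+z)(L+z)) = 88.8×4.4×7.9/((4.4+5.55)(7.9+5.55)) = 23.065 kPa
Final effective stress: σ'_f = 69.025 + 23.065 = 92.09 kPa.
σ'_f = 92.09 ≤ σ'_p = 120 kPa, so the clay remains overconsolidated and only the recompression index applies:
S_c = C_r·H/(1+e₀)·log₁₀(σ'_f/σ'_0) = 0.027×6.5/1.9×log₁₀(92.09/69.025)
    = 0.09237 × 0.12521 = 0.01157 m

S_c ≈ 11.6 mm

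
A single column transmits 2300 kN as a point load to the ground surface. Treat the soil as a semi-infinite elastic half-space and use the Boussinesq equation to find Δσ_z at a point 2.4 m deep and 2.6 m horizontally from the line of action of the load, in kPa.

Δσ_z ≈ 27.4 kPa

Boussinesq vertical stress below a point load on an elastic half-space:
Δσ_z = 3P/(2πz²) · [1 + (r/z)²]^(−5/2)
r/z = 2.6/2.4 = 1.0833; [1+(r/z)²]^(−5/2) = 0.14356.
Δσ_z = 3×2300/(2π×2.4²) × 0.14356 = 190.65 × 0.14356 = 27.37 kPa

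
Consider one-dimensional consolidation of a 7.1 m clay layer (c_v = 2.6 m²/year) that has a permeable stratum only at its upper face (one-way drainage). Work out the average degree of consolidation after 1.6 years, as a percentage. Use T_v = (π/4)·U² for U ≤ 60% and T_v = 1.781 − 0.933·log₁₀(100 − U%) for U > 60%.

Drainage path length: H_d = H = 7.1 m (single drainage).
T_v = c_v·t/H_d² = 2.6×1.6/7.1² = 0.082523.
T_v = 0.082523 corresponds to the U ≤ 60% branch:
U = √(4T_v/π) = 0.3241

U ≈ 32.4 %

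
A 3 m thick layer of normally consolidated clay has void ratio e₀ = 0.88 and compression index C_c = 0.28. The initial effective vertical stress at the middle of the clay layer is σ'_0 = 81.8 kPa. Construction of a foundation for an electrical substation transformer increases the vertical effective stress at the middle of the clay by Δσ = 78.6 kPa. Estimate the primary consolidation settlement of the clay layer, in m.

Final effective stress: σ'_f = σ'_0 + Δσ = 81.8 + 78.6 = 160.4 kPa.
Normally consolidated clay, so the full stress increment lies on the virgin compression line:
S_c = C_c·H/(1+e₀)·log₁₀(σ'_f/σ'_0) = 0.28×3/(1+0.88)×log₁₀(160.4/81.8)
    = 0.44681 × 0.29245 = 0.1307 m

S_c ≈ 0.131 m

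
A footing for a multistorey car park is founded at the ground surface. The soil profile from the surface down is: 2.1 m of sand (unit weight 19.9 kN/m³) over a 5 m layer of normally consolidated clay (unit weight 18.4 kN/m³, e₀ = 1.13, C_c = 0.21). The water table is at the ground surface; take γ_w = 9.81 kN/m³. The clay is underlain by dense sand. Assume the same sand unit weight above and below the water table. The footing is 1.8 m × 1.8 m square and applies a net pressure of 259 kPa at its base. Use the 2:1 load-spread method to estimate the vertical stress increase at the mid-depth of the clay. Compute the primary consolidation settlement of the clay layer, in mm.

Mid-depth of clay below the ground surface: z = 2.1 + 5/2 = 4.6 m.
Total vertical stress at mid-clay: σ_v = 19.9×2.1 + 18.4×2.5 = 87.79 kPa.
Pore pressure: u = 9.81×(4.6 − 0) = 45.126 kPa.
Initial effective stress: σ'_0 = σ_v − u = 87.79 − 45.126 = 42.664 kPa.
Stress increase at mid-clay by the 2:1 spreading method:
Δσ = qBL/((B+z)(L+z)) = 259×1.8×1.8/((1.8+4.6)(1.8+4.6)) = 20.487 kPa
Final effective stress: σ'_f = σ'_0 + Δσ = 42.664 + 20.487 = 63.151 kPa.
Normally consolidated clay, so the full stress increment lies on the virgin compression line:
S_c = C_c·H/(1+e₀)·log₁₀(σ'_f/σ'_0) = 0.21×5/(1+1.13)×log₁₀(63.151/42.664)
    = 0.49296 × 0.17032 = 0.08396 m

S_c ≈ 84 mm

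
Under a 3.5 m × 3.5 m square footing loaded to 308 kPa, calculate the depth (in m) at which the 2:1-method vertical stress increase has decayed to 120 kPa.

2:1 spreading — at depth z the loaded area has grown by z in each plan dimension:
qB²/(B+z)² = Δσ_z ⇒ z = B(√(q/Δσ_z) − 1) = 3.5×(√(308/120) − 1) = 2.107 m

z ≈ 2.11 m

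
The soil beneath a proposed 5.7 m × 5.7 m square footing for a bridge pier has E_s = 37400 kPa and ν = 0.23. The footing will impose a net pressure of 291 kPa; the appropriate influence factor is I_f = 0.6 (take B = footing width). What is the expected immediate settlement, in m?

Immediate (elastic) settlement: S_e = q·B·(1−ν²)/E_s · I_f.
S_e = 291 × 5.7 × (1 − 0.23²) / 37400 × 0.6
    = 291 × 5.7 × 0.9471 / 37400 × 0.6
    = 0.0252 m

S_e ≈ 0.0252 m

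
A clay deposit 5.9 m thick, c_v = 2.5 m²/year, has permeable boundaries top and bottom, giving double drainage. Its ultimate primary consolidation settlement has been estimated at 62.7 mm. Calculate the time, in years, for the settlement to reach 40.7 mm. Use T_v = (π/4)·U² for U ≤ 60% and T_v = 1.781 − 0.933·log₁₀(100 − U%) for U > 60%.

Drainage path length: H_d = H/2 = 2.95 m (double drainage).
U = S(t)/S_ult = 40.7/62.7 = 0.6491.
U > 60%: T_v = 1.781 − 0.933·log₁₀(100 − 64.912) = 0.33937.
t = T_v·H_d²/c_v = 0.33937×2.95²/2.5 = 1.181 years.

t ≈ 1.18 years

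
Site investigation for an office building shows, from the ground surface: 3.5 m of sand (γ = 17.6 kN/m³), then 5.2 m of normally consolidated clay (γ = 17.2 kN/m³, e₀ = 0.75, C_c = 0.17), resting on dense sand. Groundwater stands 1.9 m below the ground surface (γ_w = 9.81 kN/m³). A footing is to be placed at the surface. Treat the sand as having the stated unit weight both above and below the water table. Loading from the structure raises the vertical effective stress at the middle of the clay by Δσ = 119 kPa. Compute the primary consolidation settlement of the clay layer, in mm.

Mid-depth of clay below the ground surface: z = 3.5 + 5.2/2 = 6.1 m.
Total vertical stress at mid-clay: σ_v = 17.6×3.5 + 17.2×2.6 = 106.32 kPa.
Pore pressure: u = 9.81×(6.1 − 1.9) = 41.202 kPa.
Initial effective stress: σ'_0 = σ_v − u = 106.32 − 41.202 = 65.118 kPa.
Final effective stress: σ'_f = σ'_0 + Δσ = 65.118 + 119 = 184.12 kPa.
Normally consolidated clay, so the full stress increment lies on the virgin compression line:
S_c = C_c·H/(1+e₀)·log₁₀(σ'_f/σ'_0) = 0.17×5.2/(1+0.75)×log₁₀(184.12/65.118)
    = 0.50514 × 0.4514 = 0.228 m

S_c ≈ 228 mm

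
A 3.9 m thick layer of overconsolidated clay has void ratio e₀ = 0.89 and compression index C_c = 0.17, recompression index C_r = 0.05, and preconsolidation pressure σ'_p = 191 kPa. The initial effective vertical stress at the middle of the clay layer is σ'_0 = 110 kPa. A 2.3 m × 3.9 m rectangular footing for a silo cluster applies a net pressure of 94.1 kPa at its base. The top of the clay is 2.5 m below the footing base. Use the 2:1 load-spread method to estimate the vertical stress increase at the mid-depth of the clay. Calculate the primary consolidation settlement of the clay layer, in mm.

Mid-depth of clay below the footing base: z = 2.5 + 3.9/2 = 4.45 m.
Stress increase at mid-clay by the 2:1 spreading method:
Δσ = qBL/((B+z)(L+z)) = 94.1×2.3×3.9/((2.3+4.45)(3.9+4.45)) = 14.976 kPa
Final effective stress: σ'_f = 110 + 14.976 = 124.98 kPa.
σ'_f = 124.98 ≤ σ'_p = 191 kPa, so the clay remains overconsolidated and only the recompression index applies:
S_c = C_r·H/(1+e₀)·log₁₀(σ'_f/σ'_0) = 0.05×3.9/1.89×log₁₀(124.98/110)
    = 0.10318 × 0.055448 = 0.005721 m

S_c ≈ 5.72 mm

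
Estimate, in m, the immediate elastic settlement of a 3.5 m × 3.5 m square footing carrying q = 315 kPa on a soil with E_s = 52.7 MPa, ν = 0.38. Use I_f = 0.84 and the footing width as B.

Immediate (elastic) settlement: S_e = q·B·(1−ν²)/E_s · I_f.
E_s = 52.7 MPa = 52700 kPa.
S_e = 315 × 3.5 × (1 − 0.38²) / 52700 × 0.84
    = 315 × 3.5 × 0.8556 / 52700 × 0.84
    = 0.01504 m

S_e ≈ 0.015 m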